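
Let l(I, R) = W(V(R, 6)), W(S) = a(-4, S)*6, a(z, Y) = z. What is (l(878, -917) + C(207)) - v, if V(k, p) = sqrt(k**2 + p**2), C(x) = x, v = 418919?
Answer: -418736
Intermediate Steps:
W(S) = -24 (W(S) = -4*6 = -24)
l(I, R) = -24
(l(878, -917) + C(207)) - v = (-24 + 207) - 1*418919 = 183 - 418919 = -418736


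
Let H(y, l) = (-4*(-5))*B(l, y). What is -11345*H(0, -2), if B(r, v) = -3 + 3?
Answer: 0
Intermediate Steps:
B(r, v) = 0
H(y, l) = 0 (H(y, l) = -4*(-5)*0 = 20*0 = 0)
-11345*H(0, -2) = -11345*0 = 0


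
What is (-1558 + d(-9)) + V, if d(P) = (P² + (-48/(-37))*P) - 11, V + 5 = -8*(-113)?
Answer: -22225/37 ≈ -600.68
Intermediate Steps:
V = 899 (V = -5 - 8*(-113) = -5 + 904 = 899)
d(P) = -11 + P² + 48*P/37 (d(P) = (P² + (-48*(-1/37))*P) - 11 = (P² + 48*P/37) - 11 = -11 + P² + 48*P/37)
(-1558 + d(-9)) + V = (-1558 + (-11 + (-9)² + (48/37)*(-9))) + 899 = (-1558 + (-11 + 81 - 432/37)) + 899 = (-1558 + 2158/37) + 899 = -55488/37 + 899 = -22225/37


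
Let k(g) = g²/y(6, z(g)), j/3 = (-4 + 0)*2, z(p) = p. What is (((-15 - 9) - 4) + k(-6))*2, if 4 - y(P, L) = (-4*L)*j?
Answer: -8102/145 ≈ -55.876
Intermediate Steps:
j = -24 (j = 3*((-4 + 0)*2) = 3*(-4*2) = 3*(-8) = -24)
y(P, L) = 4 - 96*L (y(P, L) = 4 - (-4*L)*(-24) = 4 - 96*L)
k(g) = g²/(4 - 96*g)
(((-15 - 9) - 4) + k(-6))*2 = (((-15 - 9) - 4) + (¼)*(-6)²/(1 - 24*(-6)))*2 = ((-24 - 4) + (¼)*36/(1 + 144))*2 = (-28 + (¼)*36/145)*2 = (-28 + (¼)*36*(1/145))*2 = (-28 + 9/145)*2 = -4051/145*2 = -8102/145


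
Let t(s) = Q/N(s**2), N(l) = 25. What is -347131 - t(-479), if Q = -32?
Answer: -8678243/25 ≈ -3.4713e+5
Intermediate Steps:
t(s) = -32/25
-347131 - t(-479) = -347131 - 1*(-32/25) = -347131 + 32/25 = -8678243/25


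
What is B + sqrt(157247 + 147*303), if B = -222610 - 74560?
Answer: -297170 + 2*sqrt(50447) ≈ -2.9672e+5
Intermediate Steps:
B = -297170
B + sqrt(157247 + 147*303) = -297170 + sqrt(157247 + 147*303) = -297170 + sqrt(157247 + 44541) = -297170 + sqrt(201788) = -297170 + 2*sqrt(50447)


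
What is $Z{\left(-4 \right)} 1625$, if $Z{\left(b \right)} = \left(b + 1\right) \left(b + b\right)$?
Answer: $39000$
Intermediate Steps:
$Z{\left(b \right)} = 2 b \left(1 + b\right)$ ($Z{\left(b \right)} = \left(1 + b\right) 2 b = 2 b \left(1 + b\right)$)
$Z{\left(-4 \right)} 1625 = 2 \left(-4\right) \left(1 - 4\right) 1625 = 2 \left(-4\right) \left(-3\right) 1625 = 24 \cdot 1625 = 39000$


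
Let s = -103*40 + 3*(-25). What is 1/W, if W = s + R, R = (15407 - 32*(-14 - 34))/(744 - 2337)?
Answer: -1593/6699578 ≈ -0.00023778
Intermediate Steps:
R = -16943/1593 (R = (15407 - 32*(-48))/(-1593) = (15407 + 1536)*(-1/1593) = 16943*(-1/1593) = -16943/1593 ≈ -10.636)
s = -4195 (s = -4120 - 75 = -4195)
W = -6699578/1593 (W = -4195 - 16943/1593 = -6699578/1593 ≈ -4205.6)
1/W = 1/(-6699578/1593) = -1593/6699578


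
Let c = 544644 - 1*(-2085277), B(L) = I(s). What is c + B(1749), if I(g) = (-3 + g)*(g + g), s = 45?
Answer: 2633701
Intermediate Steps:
I(g) = 2*g*(-3 + g) (I(g) = (-3 + g)*(2*g) = 2*g*(-3 + g))
B(L) = 3780 (B(L) = 2*45*(-3 + 45) = 2*45*42 = 3780)
c = 2629921 (c = 544644 + 2085277 = 2629921)
c + B(1749) = 2629921 + 3780 = 2633701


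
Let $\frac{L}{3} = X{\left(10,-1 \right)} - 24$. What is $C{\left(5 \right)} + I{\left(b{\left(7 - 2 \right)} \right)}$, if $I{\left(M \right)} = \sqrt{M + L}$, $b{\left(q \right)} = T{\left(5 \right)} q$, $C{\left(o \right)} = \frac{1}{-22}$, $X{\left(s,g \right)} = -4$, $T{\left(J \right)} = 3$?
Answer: $- \frac{1}{22} + i \sqrt{69} \approx -0.045455 + 8.3066 i$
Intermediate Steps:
$C{\left(o \right)} = - \frac{1}{22}$
$b{\left(q \right)} = 3 q$
$L = -84$ ($L = 3 \left(-4 - 24\right) = 3 \left(-28\right) = -84$)
$I{\left(M \right)} = \sqrt{-84 + M}$ ($I{\left(M \right)} = \sqrt{M - 84} = \sqrt{-84 + M}$)
$C{\left(5 \right)} + I{\left(b{\left(7 - 2 \right)} \right)} = - \frac{1}{22} + \sqrt{-84 + 3 \left(7 - 2\right)} = - \frac{1}{22} + \sqrt{-84 + 3 \cdot 5} = - \frac{1}{22} + \sqrt{-84 + 15} = - \frac{1}{22} + \sqrt{-69} = - \frac{1}{22} + i \sqrt{69}$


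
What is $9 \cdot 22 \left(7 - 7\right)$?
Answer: $0$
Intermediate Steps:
$9 \cdot 22 \left(7 - 7\right) = 198 \left(7 - 7\right) = 198 \cdot 0 = 0$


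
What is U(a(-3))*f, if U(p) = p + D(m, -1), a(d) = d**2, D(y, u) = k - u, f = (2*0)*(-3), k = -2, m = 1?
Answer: 0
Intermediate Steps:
f = 0 (f = 0*(-3) = 0)
D(y, u) = -2 - u
U(p) = -1 + p (U(p) = p + (-2 - 1*(-1)) = p + (-2 + 1) = p - 1 = -1 + p)
U(a(-3))*f = (-1 + (-3)**2)*0 = (-1 + 9)*0 = 8*0 = 0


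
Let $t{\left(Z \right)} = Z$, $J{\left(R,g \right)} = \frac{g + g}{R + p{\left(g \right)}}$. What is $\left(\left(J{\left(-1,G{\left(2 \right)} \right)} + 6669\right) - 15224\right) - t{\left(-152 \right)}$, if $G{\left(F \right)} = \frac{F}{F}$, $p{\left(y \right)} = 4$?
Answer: $- \frac{25207}{3} \approx -8402.3$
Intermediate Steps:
$G{\left(F \right)} = 1$
$J{\left(R,g \right)} = \frac{2 g}{4 + R}$ ($J{\left(R,g \right)} = \frac{g + g}{R + 4} = \frac{2 g}{4 + R}$)
$\left(\left(J{\left(-1,G{\left(2 \right)} \right)} + 6669\right) - 15224\right) - t{\left(-152 \right)} = \left(\left(2 \cdot 1 \frac{1}{4 - 1} + 6669\right) - 15224\right) - -152 = \left(\left(2 \cdot 1 \cdot \frac{1}{3} + 6669\right) - 15224\right) + 152 = \left(\left(\frac{2}{3} + 6669\right) - 15224\right) + 152 = \left(\frac{20009}{3} - 15224\right) + 152 = - \frac{25663}{3} + 152 = - \frac{25207}{3}$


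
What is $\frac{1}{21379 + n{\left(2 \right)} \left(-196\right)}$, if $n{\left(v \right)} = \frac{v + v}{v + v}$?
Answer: $\frac{1}{21183} \approx 4.7208 \cdot 10^{-5}$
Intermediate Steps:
$n{\left(v \right)} = 1$ ($n{\left(v \right)} = \frac{2 v}{2 v} = 2 v \frac{1}{2 v} = 1$)
$\frac{1}{21379 + n{\left(2 \right)} \left(-196\right)} = \frac{1}{21379 + 1 \left(-196\right)} = \frac{1}{21379 - 196} = \frac{1}{21183}$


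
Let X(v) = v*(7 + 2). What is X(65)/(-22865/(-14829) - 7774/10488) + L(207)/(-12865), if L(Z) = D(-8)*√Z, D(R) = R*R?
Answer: 219765780/300791 - 192*√23/12865 ≈ 730.55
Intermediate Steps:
X(v) = 9*v (X(v) = v*9 = 9*v)
D(R) = R²
L(Z) = 64*√Z (L(Z) = (-8)²*√Z = 64*√Z)
X(65)/(-22865/(-14829) - 7774/10488) + L(207)/(-12865) = (9*65)/(-22865/(-14829) - 7774/10488) + (64*√207)/(-12865) = 585/(-22865*(-1/14829) - 7774*1/10488) + (64*(3*√23))*(-1/12865) = 585/(22865/14829 - 169/228) + (192*√23)*(-1/12865) = 585/(300791/375668) - 192*√23/12865 = 585*(375668/300791) - 192*√23/12865 = 219765780/300791 - 192*√23/12865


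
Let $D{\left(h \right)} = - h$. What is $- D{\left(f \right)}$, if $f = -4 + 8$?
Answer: $4$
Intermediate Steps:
$f = 4$
$- D{\left(f \right)} = - \left(-1\right) 4 = \left(-1\right) \left(-4\right) = 4$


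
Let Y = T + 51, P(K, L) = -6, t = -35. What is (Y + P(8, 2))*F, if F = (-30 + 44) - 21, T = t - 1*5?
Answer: -35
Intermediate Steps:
T = -40 (T = -35 - 1*5 = -35 - 5 = -40)
F = -7 (F = 14 - 21 = -7)
Y = 11 (Y = -40 + 51 = 11)
(Y + P(8, 2))*F = (11 - 6)*(-7) = 5*(-7) = -35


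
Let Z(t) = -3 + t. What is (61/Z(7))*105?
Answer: 6405/4 ≈ 1601.3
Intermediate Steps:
(61/Z(7))*105 = (61/(-3 + 7))*105 = (61/4)*105 = 6405/4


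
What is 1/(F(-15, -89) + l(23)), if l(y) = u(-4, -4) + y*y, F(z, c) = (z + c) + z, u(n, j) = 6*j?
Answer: 1/386 ≈ 0.0025907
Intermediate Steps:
F(z, c) = c + 2*z (F(z, c) = (c + z) + z = c + 2*z)
l(y) = -24 + y² (l(y) = 6*(-4) + y*y = -24 + y²)
1/(F(-15, -89) + l(23)) = 1/((-89 + 2*(-15)) + (-24 + 23²)) = 1/((-89 - 30) + (-24 + 529)) = 1/(-119 + 505) = 1/386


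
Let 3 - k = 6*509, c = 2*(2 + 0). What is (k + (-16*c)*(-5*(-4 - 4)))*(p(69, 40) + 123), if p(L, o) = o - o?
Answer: -690153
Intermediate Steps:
p(L, o) = 0
c = 4 (c = 2*2 = 4)
k = -3051 (k = 3 - 6*509 = 3 - 1*3054 = 3 - 3054 = -3051)
(k + (-16*c)*(-5*(-4 - 4)))*(p(69, 40) + 123) = (-3051 + (-16*4)*(-5*(-4 - 4)))*(0 + 123) = (-3051 - (-320)*(-8))*123 = (-3051 - 64*40)*123 = (-3051 - 2560)*123 = -5611*123 = -690153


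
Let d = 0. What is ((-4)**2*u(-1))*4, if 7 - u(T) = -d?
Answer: 448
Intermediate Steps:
u(T) = 7 (u(T) = 7 - (-1)*0 = 7 - 1*0 = 7 + 0 = 7)
((-4)**2*u(-1))*4 = ((-4)**2*7)*4 = (16*7)*4 = 112*4 = 448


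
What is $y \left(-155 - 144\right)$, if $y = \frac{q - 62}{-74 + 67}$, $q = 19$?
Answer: $- \frac{12857}{7} \approx -1836.7$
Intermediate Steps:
$y = \frac{43}{7}$ ($y = \frac{19 - 62}{-74 + 67} = - \frac{43}{-7} = \left(-43\right) \left(- \frac{1}{7}\right) = \frac{43}{7} \approx 6.1429$)
$y \left(-155 - 144\right) = \frac{43 \left(-155 - 144\right)}{7} = \frac{43}{7} \left(-299\right) = - \frac{12857}{7}$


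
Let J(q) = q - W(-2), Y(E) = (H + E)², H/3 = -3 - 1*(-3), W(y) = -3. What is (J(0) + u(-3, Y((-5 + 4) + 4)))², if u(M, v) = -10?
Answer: 49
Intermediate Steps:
H = 0 (H = 3*(-3 - 1*(-3)) = 3*(-3 + 3) = 3*0 = 0)
Y(E) = E² (Y(E) = (0 + E)² = E²)
J(q) = 3 + q (J(q) = q - 1*(-3) = q + 3 = 3 + q)
(J(0) + u(-3, Y((-5 + 4) + 4)))² = ((3 + 0) - 10)² = (3 - 10)² = (-7)² = 49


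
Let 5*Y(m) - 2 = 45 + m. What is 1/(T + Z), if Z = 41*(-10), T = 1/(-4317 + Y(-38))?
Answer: -21576/8846165 ≈ -0.0024390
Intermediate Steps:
Y(m) = 47/5 + m/5 (Y(m) = ⅖ + (45 + m)/5 = ⅖ + (9 + m/5) = 47/5 + m/5)
T = -5/21576 (T = 1/(-4317 + (47/5 + (⅕)*(-38))) = 1/(-4317 + (47/5 - 38/5)) = 1/(-4317 + 9/5) = 1/(-21576/5) = -5/21576 ≈ -0.00023174)
Z = -410
1/(T + Z) = 1/(-5/21576 - 410) = 1/(-8846165/21576) = -21576/8846165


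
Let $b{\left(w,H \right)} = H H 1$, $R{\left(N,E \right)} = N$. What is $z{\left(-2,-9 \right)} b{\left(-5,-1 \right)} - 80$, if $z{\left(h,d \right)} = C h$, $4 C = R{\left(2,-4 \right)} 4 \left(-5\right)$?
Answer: $-60$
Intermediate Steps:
$b{\left(w,H \right)} = H^{2}$ ($b{\left(w,H \right)} = H^{2} \cdot 1 = H^{2}$)
$C = -10$ ($C = \frac{2 \cdot 4 \left(-5\right)}{4} = \frac{8 \left(-5\right)}{4} = \frac{1}{4} \left(-40\right) = -10$)
$z{\left(h,d \right)} = - 10 h$
$z{\left(-2,-9 \right)} b{\left(-5,-1 \right)} - 80 = \left(-10\right) \left(-2\right) \left(-1\right)^{2} - 80 = 20 \cdot 1 - 80 = 20 - 80 = -60$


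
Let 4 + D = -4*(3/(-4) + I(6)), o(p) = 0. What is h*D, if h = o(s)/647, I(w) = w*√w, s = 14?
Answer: 0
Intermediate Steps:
I(w) = w^(3/2)
D = -1 - 24*√6 (D = -4 - 4*(3/(-4) + 6^(3/2)) = -4 - 4*(3*(-¼) + 6*√6) = -4 - 4*(-¾ + 6*√6) = -4 + (3 - 24*√6) = -1 - 24*√6 ≈ -59.788)
h = 0 (h = 0/647 = 0*(1/647) = 0)
h*D = 0*(-1 - 24*√6) = 0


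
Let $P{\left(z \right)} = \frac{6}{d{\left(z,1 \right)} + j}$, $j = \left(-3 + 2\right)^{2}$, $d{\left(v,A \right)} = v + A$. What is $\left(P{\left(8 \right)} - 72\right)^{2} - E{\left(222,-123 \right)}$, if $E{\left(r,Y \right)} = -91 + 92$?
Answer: $\frac{127424}{25} \approx 5097.0$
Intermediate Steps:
$d{\left(v,A \right)} = A + v$
$j = 1$ ($j = \left(-1\right)^{2} = 1$)
$E{\left(r,Y \right)} = 1$
$P{\left(z \right)} = \frac{6}{2 + z}$ ($P{\left(z \right)} = \frac{6}{\left(1 + z\right) + 1} = \frac{6}{2 + z}$)
$\left(P{\left(8 \right)} - 72\right)^{2} - E{\left(222,-123 \right)} = \left(\frac{6}{2 + 8} - 72\right)^{2} - 1 = \left(\frac{6}{10} - 72\right)^{2} - 1 = \left(6 \cdot \frac{1}{10} - 72\right)^{2} - 1 = \left(\frac{3}{5} - 72\right)^{2} - 1 = \left(- \frac{357}{5}\right)^{2} - 1 = \frac{127449}{25} - 1 = \frac{127424}{25}$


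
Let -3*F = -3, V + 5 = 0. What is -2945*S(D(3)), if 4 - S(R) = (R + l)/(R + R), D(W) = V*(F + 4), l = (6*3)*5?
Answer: -31217/2 ≈ -15609.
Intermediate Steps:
V = -5 (V = -5 + 0 = -5)
F = 1 (F = -⅓*(-3) = 1)
l = 90 (l = 18*5 = 90)
D(W) = -25 (D(W) = -5*(1 + 4) = -5*5 = -25)
S(R) = 4 - (90 + R)/(2*R) (S(R) = 4 - (R + 90)/(R + R) = 4 - (90 + R)/(2*R))
-2945*S(D(3)) = -2945*(7/2 - 45/(-25)) = -2945*(7/2 - 45*(-1/25)) = -2945*(7/2 + 9/5) = -2945*53/10 = -31217/2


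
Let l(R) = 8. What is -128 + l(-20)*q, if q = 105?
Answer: 712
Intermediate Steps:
-128 + l(-20)*q = -128 + 8*105 = -128 + 840 = 712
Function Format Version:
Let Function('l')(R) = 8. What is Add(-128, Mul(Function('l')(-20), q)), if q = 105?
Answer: 712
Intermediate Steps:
Add(-128, Mul(Function('l')(-20), q)) = Add(-128, Mul(8, 105)) = Add(-128, 840) = 712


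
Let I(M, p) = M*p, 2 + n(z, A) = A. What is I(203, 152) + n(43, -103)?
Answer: 30751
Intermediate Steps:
n(z, A) = -2 + A
I(203, 152) + n(43, -103) = 203*152 + (-2 - 103) = 30856 - 105 = 30751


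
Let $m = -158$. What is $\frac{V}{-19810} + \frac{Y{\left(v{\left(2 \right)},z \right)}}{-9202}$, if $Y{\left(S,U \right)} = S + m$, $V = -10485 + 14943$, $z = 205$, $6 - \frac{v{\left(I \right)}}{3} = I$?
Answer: $- \frac{9532564}{45572905} \approx -0.20917$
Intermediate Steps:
$v{\left(I \right)} = 18 - 3 I$
$V = 4458$
$Y{\left(S,U \right)} = -158 + S$ ($Y{\left(S,U \right)} = S - 158 = -158 + S$)
$\frac{V}{-19810} + \frac{Y{\left(v{\left(2 \right)},z \right)}}{-9202} = \frac{4458}{-19810} + \frac{-158 + \left(18 - 6\right)}{-9202} = 4458 \left(- \frac{1}{19810}\right) + \left(-158 + \left(18 - 6\right)\right) \left(- \frac{1}{9202}\right) = - \frac{2229}{9905} + \left(-158 + 12\right) \left(- \frac{1}{9202}\right) = - \frac{2229}{9905} - - \frac{73}{4601} = - \frac{2229}{9905} + \frac{73}{4601} = - \frac{9532564}{45572905}$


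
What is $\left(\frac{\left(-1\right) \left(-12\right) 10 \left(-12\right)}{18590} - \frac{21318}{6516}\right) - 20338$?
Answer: $- \frac{41066620823}{2018874} \approx -20341.0$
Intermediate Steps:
$\left(\frac{\left(-1\right) \left(-12\right) 10 \left(-12\right)}{18590} - \frac{21318}{6516}\right) - 20338 = \left(- \left(-120\right) \left(-12\right) \frac{1}{18590} - \frac{3553}{1086}\right) - 20338 = \left(\left(-1\right) 1440 \cdot \frac{1}{18590} - \frac{3553}{1086}\right) - 20338 = \left(\left(-1440\right) \frac{1}{18590} - \frac{3553}{1086}\right) - 20338 = \left(- \frac{144}{1859} - \frac{3553}{1086}\right) - 20338 = - \frac{6761411}{2018874} - 20338 = - \frac{41066620823}{2018874}$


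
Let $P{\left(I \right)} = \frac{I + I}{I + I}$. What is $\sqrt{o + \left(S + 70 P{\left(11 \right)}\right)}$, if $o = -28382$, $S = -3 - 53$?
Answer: $12 i \sqrt{197} \approx 168.43 i$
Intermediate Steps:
$P{\left(I \right)} = 1$ ($P{\left(I \right)} = \frac{2 I}{2 I} = 2 I \frac{1}{2 I} = 1$)
$S = -56$
$\sqrt{o + \left(S + 70 P{\left(11 \right)}\right)} = \sqrt{-28382 + \left(-56 + 70 \cdot 1\right)} = \sqrt{-28382 + \left(-56 + 70\right)} = \sqrt{-28382 + 14} = \sqrt{-28368} = 12 i \sqrt{197}$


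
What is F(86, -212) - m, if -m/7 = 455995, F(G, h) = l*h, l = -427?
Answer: 3282489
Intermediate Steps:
F(G, h) = -427*h
m = -3191965 (m = -7*455995 = -3191965)
F(86, -212) - m = -427*(-212) - 1*(-3191965) = 90524 + 3191965 = 3282489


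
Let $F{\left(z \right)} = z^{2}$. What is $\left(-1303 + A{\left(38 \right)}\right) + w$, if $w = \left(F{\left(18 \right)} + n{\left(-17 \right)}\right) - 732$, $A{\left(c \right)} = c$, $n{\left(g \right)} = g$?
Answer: $-1690$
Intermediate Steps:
$w = -425$ ($w = \left(18^{2} - 17\right) - 732 = \left(324 - 17\right) - 732 = 307 - 732 = -425$)
$\left(-1303 + A{\left(38 \right)}\right) + w = \left(-1303 + 38\right) - 425 = -1265 - 425 = -1690$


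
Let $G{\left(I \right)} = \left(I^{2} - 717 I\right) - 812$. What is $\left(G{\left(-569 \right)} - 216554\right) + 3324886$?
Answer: $3839254$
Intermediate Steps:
$G{\left(I \right)} = -812 + I^{2} - 717 I$
$\left(G{\left(-569 \right)} - 216554\right) + 3324886 = \left(\left(-812 + \left(-569\right)^{2} - -407973\right) - 216554\right) + 3324886 = \left(\left(-812 + 323761 + 407973\right) - 216554\right) + 3324886 = \left(730922 - 216554\right) + 3324886 = 514368 + 3324886 = 3839254$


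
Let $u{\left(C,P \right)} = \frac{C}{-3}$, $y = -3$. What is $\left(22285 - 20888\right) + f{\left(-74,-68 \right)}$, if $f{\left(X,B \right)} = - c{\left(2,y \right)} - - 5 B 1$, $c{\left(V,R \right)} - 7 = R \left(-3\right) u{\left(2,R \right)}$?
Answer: $1056$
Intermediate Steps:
$u{\left(C,P \right)} = - \frac{C}{3}$ ($u{\left(C,P \right)} = C \left(- \frac{1}{3}\right) = - \frac{C}{3}$)
$c{\left(V,R \right)} = 7 + 2 R$ ($c{\left(V,R \right)} = 7 + R \left(-3\right) \left(\left(- \frac{1}{3}\right) 2\right) = 7 + - 3 R \left(- \frac{2}{3}\right) = 7 + 2 R$)
$f{\left(X,B \right)} = -1 + 5 B$ ($f{\left(X,B \right)} = - (7 + 2 \left(-3\right)) - - 5 B 1 = - (7 - 6) - - 5 B = \left(-1\right) 1 + 5 B = -1 + 5 B$)
$\left(22285 - 20888\right) + f{\left(-74,-68 \right)} = \left(22285 - 20888\right) + \left(-1 + 5 \left(-68\right)\right) = \left(22285 - 20888\right) - 341 = 1397 - 341 = 1056$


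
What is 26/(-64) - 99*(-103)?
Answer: 326291/32 ≈ 10197.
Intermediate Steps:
26/(-64) - 99*(-103) = 26*(-1/64) + 10197 = -13/32 + 10197 = 326291/32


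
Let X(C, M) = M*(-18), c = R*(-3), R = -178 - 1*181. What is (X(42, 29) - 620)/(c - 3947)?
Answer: 571/1435 ≈ 0.39791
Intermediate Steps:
R = -359 (R = -178 - 181 = -359)
c = 1077 (c = -359*(-3) = 1077)
X(C, M) = -18*M
(X(42, 29) - 620)/(c - 3947) = (-18*29 - 620)/(1077 - 3947) = (-522 - 620)/(-2870) = -1142*(-1/2870) = 571/1435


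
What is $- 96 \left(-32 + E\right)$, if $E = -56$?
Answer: $8448$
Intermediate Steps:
$- 96 \left(-32 + E\right) = - 96 \left(-32 - 56\right) = \left(-96\right) \left(-88\right) = 8448$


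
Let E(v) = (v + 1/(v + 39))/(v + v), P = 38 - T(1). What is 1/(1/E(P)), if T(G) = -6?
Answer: 3653/7304 ≈ 0.50014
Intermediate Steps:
P = 44 (P = 38 - 1*(-6) = 38 + 6 = 44)
E(v) = (v + 1/(39 + v))/(2*v) (E(v) = (v + 1/(39 + v))/((2*v)) = (v + 1/(39 + v))*(1/(2*v)) = (v + 1/(39 + v))/(2*v))
1/(1/E(P)) = 1/(1/((½)*(1 + 44² + 39*44)/(44*(39 + 44)))) = 1/(1/((½)*(1/44)*(1 + 1936 + 1716)/83)) = 1/(1/((½)*(1/44)*(1/83)*3653)) = 1/(1/(3653/7304)) = 1/(7304/3653) = 3653/7304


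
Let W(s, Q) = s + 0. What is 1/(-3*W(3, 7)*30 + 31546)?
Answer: 1/31276 ≈ 3.1973e-5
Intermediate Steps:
W(s, Q) = s
1/(-3*W(3, 7)*30 + 31546) = 1/(-3*3*30 + 31546) = 1/(-9*30 + 31546) = 1/(-270 + 31546) = 1/31276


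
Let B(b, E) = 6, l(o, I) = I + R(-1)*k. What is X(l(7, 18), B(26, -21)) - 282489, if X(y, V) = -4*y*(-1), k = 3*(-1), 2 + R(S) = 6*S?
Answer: -282321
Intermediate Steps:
R(S) = -2 + 6*S
k = -3
l(o, I) = 24 + I (l(o, I) = I + (-2 + 6*(-1))*(-3) = I + (-2 - 6)*(-3) = I - 8*(-3) = I + 24 = 24 + I)
X(y, V) = 4*y
X(l(7, 18), B(26, -21)) - 282489 = 4*(24 + 18) - 282489 = 4*42 - 282489 = 168 - 282489 = -282321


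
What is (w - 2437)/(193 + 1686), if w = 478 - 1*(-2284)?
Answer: 325/1879 ≈ 0.17296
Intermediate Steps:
w = 2762 (w = 478 + 2284 = 2762)
(w - 2437)/(193 + 1686) = (2762 - 2437)/(193 + 1686) = 325/1879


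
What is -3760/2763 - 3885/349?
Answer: -12046495/964287 ≈ -12.493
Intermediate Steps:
-3760/2763 - 3885/349 = -12046495/964287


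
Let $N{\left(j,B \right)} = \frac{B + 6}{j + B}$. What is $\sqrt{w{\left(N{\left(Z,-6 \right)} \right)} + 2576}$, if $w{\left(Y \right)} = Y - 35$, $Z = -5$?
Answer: $11 \sqrt{21} \approx 50.408$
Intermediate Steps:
$N{\left(j,B \right)} = \frac{6 + B}{B + j}$
$w{\left(Y \right)} = -35 + Y$
$\sqrt{w{\left(N{\left(Z,-6 \right)} \right)} + 2576} = \sqrt{\left(-35 + \frac{6 - 6}{-6 - 5}\right) + 2576} = \sqrt{\left(-35 + \frac{1}{-11} \cdot 0\right) + 2576} = \sqrt{\left(-35 - 0\right) + 2576} = \sqrt{\left(-35 + 0\right) + 2576} = \sqrt{-35 + 2576} = \sqrt{2541} = 11 \sqrt{21}$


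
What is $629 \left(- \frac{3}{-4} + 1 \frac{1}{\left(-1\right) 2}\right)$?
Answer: $\frac{629}{4} \approx 157.25$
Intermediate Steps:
$629 \left(- \frac{3}{-4} + 1 \frac{1}{\left(-1\right) 2}\right) = 629 \left(\left(-3\right) \left(- \frac{1}{4}\right) + 1 \frac{1}{-2}\right) = 629 \left(\frac{3}{4} + 1 \left(- \frac{1}{2}\right)\right) = 629 \left(\frac{3}{4} - \frac{1}{2}\right) = 629 \cdot \frac{1}{4} = \frac{629}{4}$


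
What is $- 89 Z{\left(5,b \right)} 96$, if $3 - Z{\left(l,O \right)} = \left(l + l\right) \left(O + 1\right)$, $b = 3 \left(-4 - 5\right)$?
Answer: $-2247072$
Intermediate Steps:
$b = -27$ ($b = 3 \left(-9\right) = -27$)
$Z{\left(l,O \right)} = 3 - 2 l \left(1 + O\right)$ ($Z{\left(l,O \right)} = 3 - \left(l + l\right) \left(O + 1\right) = 3 - 2 l \left(1 + O\right)$)
$- 89 Z{\left(5,b \right)} 96 = - 89 \left(3 - 10 - \left(-54\right) 5\right) 96 = - 89 \left(3 - 10 + 270\right) 96 = \left(-89\right) 263 \cdot 96 = \left(-23407\right) 96 = -2247072$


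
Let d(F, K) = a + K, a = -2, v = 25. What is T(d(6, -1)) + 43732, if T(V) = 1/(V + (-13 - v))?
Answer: 1793011/41 ≈ 43732.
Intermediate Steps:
d(F, K) = -2 + K
T(V) = 1/(-38 + V) (T(V) = 1/(V + (-13 - 1*25)) = 1/(V + (-13 - 25)) = 1/(V - 38) = 1/(-38 + V))
T(d(6, -1)) + 43732 = 1/(-38 + (-2 - 1)) + 43732 = 1/(-38 - 3) + 43732 = 1/(-41) + 43732 = -1/41 + 43732 = 1793011/41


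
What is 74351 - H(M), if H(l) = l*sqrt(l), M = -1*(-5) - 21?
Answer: 74351 + 64*I ≈ 74351.0 + 64.0*I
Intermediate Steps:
M = -16 (M = 5 - 21 = -16)
H(l) = l**(3/2)
74351 - H(M) = 74351 - (-16)**(3/2) = 74351 - (-64)*I = 74351 + 64*I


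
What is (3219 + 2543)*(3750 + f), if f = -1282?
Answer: 14220616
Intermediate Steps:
(3219 + 2543)*(3750 + f) = (3219 + 2543)*(3750 - 1282) = 5762*2468 = 14220616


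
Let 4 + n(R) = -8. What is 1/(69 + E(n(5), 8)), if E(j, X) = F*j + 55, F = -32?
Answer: 1/508 ≈ 0.0019685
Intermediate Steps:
n(R) = -12 (n(R) = -4 - 8 = -12)
E(j, X) = 55 - 32*j (E(j, X) = -32*j + 55 = 55 - 32*j)
1/(69 + E(n(5), 8)) = 1/(69 + (55 - 32*(-12))) = 1/(69 + (55 + 384)) = 1/(69 + 439) = 1/508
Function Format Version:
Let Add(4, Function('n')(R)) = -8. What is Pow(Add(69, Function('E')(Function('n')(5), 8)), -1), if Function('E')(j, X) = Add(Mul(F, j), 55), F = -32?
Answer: Rational(1, 508) ≈ 0.0019685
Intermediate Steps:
Function('n')(R) = -12 (Function('n')(R) = Add(-4, -8) = -12)
Function('E')(j, X) = Add(55, Mul(-32, j)) (Function('E')(j, X) = Add(Mul(-32, j), 55) = Add(55, Mul(-32, j)))
Pow(Add(69, Function('E')(Function('n')(5), 8)), -1) = Pow(Add(69, Add(55, Mul(-32, -12))), -1) = Pow(Add(69, Add(55, 384)), -1) = Pow(Add(69, 439), -1) = Pow(508, -1) = Rational(1, 508)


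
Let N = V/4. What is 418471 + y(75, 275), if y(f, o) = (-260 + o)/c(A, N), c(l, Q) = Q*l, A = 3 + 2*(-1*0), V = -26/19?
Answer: 5439933/13 ≈ 4.1846e+5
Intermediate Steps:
V = -26/19 (V = -26*1/19 = -26/19 ≈ -1.3684)
A = 3 (A = 3 + 2*0 = 3 + 0 = 3)
N = -13/38 (N = -26/19/4 = -26/19*1/4 = -13/38 ≈ -0.34211)
y(f, o) = 760/3 - 38*o/39 (y(f, o) = (-260 + o)/((-13/38*3)) = (-260 + o)/(-39/38) = (-260 + o)*(-38/39) = 760/3 - 38*o/39)
418471 + y(75, 275) = 418471 + (760/3 - 38/39*275) = 418471 + (760/3 - 10450/39) = 418471 - 190/13 = 5439933/13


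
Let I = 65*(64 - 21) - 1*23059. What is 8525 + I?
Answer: -11739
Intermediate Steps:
I = -20264 (I = 65*43 - 23059 = 2795 - 23059 = -20264)
8525 + I = 8525 - 20264 = -11739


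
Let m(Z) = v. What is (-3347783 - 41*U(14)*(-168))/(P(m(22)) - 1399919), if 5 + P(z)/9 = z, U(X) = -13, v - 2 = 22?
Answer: 3437327/1399748 ≈ 2.4557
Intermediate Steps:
v = 24 (v = 2 + 22 = 24)
m(Z) = 24
P(z) = -45 + 9*z
(-3347783 - 41*U(14)*(-168))/(P(m(22)) - 1399919) = (-3347783 - 41*(-13)*(-168))/((-45 + 9*24) - 1399919) = (-3347783 + 533*(-168))/((-45 + 216) - 1399919) = (-3347783 - 89544)/(171 - 1399919) = -3437327/(-1399748) = -3437327*(-1/1399748) = 3437327/1399748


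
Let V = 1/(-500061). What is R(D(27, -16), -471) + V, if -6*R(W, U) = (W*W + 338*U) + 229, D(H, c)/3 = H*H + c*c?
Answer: -238169497579/166687 ≈ -1.4288e+6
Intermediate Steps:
D(H, c) = 3*H² + 3*c² (D(H, c) = 3*(H*H + c*c) = 3*(H² + c²) = 3*H² + 3*c²)
R(W, U) = -229/6 - 169*U/3 - W²/6 (R(W, U) = -((W*W + 338*U) + 229)/6 = -((W² + 338*U) + 229)/6 = -(229 + W² + 338*U)/6 = -229/6 - 169*U/3 - W²/6)
V = -1/500061 ≈ -1.9998e-6
R(D(27, -16), -471) + V = (-229/6 - 169/3*(-471) - (3*27² + 3*(-16)²)²/6) - 1/500061 = (-229/6 + 26533 - (3*729 + 3*256)²/6) - 1/500061 = (-229/6 + 26533 - (2187 + 768)²/6) - 1/500061 = (-229/6 + 26533 - ⅙*2955²) - 1/500061 = (-229/6 + 26533 - ⅙*8732025) - 1/500061 = (-229/6 + 26533 - 2910675/2) - 1/500061 = -4286528/3 - 1/500061 = -238169497579/166687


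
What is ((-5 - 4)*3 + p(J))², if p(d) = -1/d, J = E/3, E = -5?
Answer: 17424/25 ≈ 696.96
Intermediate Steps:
J = -5/3 ≈ -1.6667
((-5 - 4)*3 + p(J))² = ((-5 - 4)*3 - 1/(-5/3))² = (-9*3 - 1*(-⅗))² = (-27 + ⅗)² = (-132/5)² = 17424/25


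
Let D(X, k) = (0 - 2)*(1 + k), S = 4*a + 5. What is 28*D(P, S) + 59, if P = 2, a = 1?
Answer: -501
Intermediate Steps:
S = 9 (S = 4*1 + 5 = 4 + 5 = 9)
D(X, k) = -2 - 2*k (D(X, k) = -2*(1 + k) = -2 - 2*k)
28*D(P, S) + 59 = 28*(-2 - 2*9) + 59 = 28*(-2 - 18) + 59 = 28*(-20) + 59 = -560 + 59 = -501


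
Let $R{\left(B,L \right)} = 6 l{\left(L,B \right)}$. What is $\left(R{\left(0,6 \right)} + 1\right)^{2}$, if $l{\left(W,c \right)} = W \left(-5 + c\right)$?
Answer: $32041$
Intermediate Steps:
$R{\left(B,L \right)} = 6 L \left(-5 + B\right)$
$\left(R{\left(0,6 \right)} + 1\right)^{2} = \left(6 \cdot 6 \left(-5 + 0\right) + 1\right)^{2} = \left(6 \cdot 6 \left(-5\right) + 1\right)^{2} = \left(-180 + 1\right)^{2} = \left(-179\right)^{2} = 32041$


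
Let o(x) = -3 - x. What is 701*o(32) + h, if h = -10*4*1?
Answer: -24575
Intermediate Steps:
h = -40 (h = -40*1 = -40)
701*o(32) + h = 701*(-3 - 1*32) - 40 = 701*(-3 - 32) - 40 = 701*(-35) - 40 = -24535 - 40 = -24575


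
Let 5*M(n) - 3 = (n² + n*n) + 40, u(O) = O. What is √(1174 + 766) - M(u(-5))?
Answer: -93/5 + 2*√485 ≈ 25.445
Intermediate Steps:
M(n) = 43/5 + 2*n²/5 (M(n) = ⅗ + ((n² + n*n) + 40)/5 = ⅗ + ((n² + n²) + 40)/5 = ⅗ + (2*n² + 40)/5 = ⅗ + (40 + 2*n²)/5 = ⅗ + (8 + 2*n²/5) = 43/5 + 2*n²/5)
√(1174 + 766) - M(u(-5)) = √(1174 + 766) - (43/5 + (⅖)*(-5)²) = √1940 - (43/5 + (⅖)*25) = 2*√485 - (43/5 + 10) = 2*√485 - 1*93/5 = 2*√485 - 93/5 = -93/5 + 2*√485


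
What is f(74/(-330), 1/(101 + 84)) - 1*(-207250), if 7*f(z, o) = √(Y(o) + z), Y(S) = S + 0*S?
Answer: 207250 + 2*I*√2039070/42735 ≈ 2.0725e+5 + 0.066829*I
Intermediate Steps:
Y(S) = S (Y(S) = S + 0 = S)
f(z, o) = √(o + z)/7
f(74/(-330), 1/(101 + 84)) - 1*(-207250) = √(1/(101 + 84) + 74/(-330))/7 - 1*(-207250) = √(1/185 + 74*(-1/330))/7 + 207250 = √(1/185 - 37/165)/7 + 207250 = √(-1336/6105)/7 + 207250 = (2*I*√2039070/6105)/7 + 207250 = 2*I*√2039070/42735 + 207250 = 207250 + 2*I*√2039070/42735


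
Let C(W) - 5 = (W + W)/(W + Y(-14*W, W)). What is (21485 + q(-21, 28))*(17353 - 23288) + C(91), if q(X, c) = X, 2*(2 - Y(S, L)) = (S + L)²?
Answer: -178255578982369/1399303 ≈ -1.2739e+8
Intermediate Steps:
Y(S, L) = 2 - (L + S)²/2 (Y(S, L) = 2 - (S + L)²/2 = 2 - (L + S)²/2)
C(W) = 5 + 2*W/(2 + W - 169*W²/2) (C(W) = 5 + (W + W)/(W + (2 - (W - 14*W)²/2)) = 5 + (2*W)/(W + (2 - 169*W²/2)) = 5 + (2*W)/(2 + W - 169*W²/2) = 5 + 2*W/(2 + W - 169*W²/2))
(21485 + q(-21, 28))*(17353 - 23288) + C(91) = (21485 - 21)*(17353 - 23288) + (20 - 845*91² + 14*91)/(4 - 169*91² + 2*91) = 21464*(-5935) + (20 - 845*8281 + 1274)/(4 - 169*8281 + 182) = -127388840 + (20 - 6997445 + 1274)/(4 - 1399489 + 182) = -127388840 - 6996151/(-1399303) = -127388840 - 1/1399303*(-6996151) = -127388840 + 6996151/1399303 = -178255578982369/1399303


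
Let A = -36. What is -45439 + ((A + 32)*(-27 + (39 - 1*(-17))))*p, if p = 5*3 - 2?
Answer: -46947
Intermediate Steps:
p = 13 (p = 15 - 2 = 13)
-45439 + ((A + 32)*(-27 + (39 - 1*(-17))))*p = -45439 + ((-36 + 32)*(-27 + (39 - 1*(-17))))*13 = -45439 - 4*(-27 + (39 + 17))*13 = -45439 - 4*(-27 + 56)*13 = -45439 - 4*29*13 = -45439 - 116*13 = -45439 - 1508 = -46947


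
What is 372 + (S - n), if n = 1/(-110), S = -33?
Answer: 37291/110 ≈ 339.01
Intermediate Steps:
n = -1/110 ≈ -0.0090909
372 + (S - n) = 372 + (-33 - 1*(-1/110)) = 372 + (-33 + 1/110) = 372 - 3629/110 = 37291/110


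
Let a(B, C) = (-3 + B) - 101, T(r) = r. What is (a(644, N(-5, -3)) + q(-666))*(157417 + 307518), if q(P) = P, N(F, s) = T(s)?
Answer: -58581810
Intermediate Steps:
N(F, s) = s
a(B, C) = -104 + B
(a(644, N(-5, -3)) + q(-666))*(157417 + 307518) = ((-104 + 644) - 666)*(157417 + 307518) = (540 - 666)*464935 = -126*464935 = -58581810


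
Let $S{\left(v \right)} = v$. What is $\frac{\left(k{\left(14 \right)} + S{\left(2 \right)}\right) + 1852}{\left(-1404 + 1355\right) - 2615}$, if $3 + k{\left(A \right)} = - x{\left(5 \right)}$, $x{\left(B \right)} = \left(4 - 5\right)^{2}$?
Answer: $- \frac{25}{36} \approx -0.69444$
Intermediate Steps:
$x{\left(B \right)} = 1$ ($x{\left(B \right)} = \left(-1\right)^{2} = 1$)
$k{\left(A \right)} = -4$ ($k{\left(A \right)} = -3 - 1 = -4$)
$\frac{\left(k{\left(14 \right)} + S{\left(2 \right)}\right) + 1852}{\left(-1404 + 1355\right) - 2615} = \frac{\left(-4 + 2\right) + 1852}{\left(-1404 + 1355\right) - 2615} = \frac{-2 + 1852}{-49 - 2615} = \frac{1850}{-2664} = 1850 \left(- \frac{1}{2664}\right) = - \frac{25}{36}$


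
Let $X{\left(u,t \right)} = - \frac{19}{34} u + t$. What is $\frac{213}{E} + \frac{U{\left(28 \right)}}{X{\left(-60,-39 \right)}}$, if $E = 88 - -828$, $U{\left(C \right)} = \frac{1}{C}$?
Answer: $\frac{67385}{298158} \approx 0.226$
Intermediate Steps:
$E = 916$ ($E = 88 + 828 = 916$)
$X{\left(u,t \right)} = t - \frac{19 u}{34}$ ($X{\left(u,t \right)} = \left(-19\right) \frac{1}{34} u + t = - \frac{19 u}{34} + t = t - \frac{19 u}{34}$)
$\frac{213}{E} + \frac{U{\left(28 \right)}}{X{\left(-60,-39 \right)}} = \frac{213}{916} + \frac{1}{28 \left(-39 - - \frac{570}{17}\right)} = 213 \cdot \frac{1}{916} + \frac{1}{28 \left(-39 + \frac{570}{17}\right)} = \frac{213}{916} + \frac{1}{28 \left(- \frac{93}{17}\right)} = \frac{213}{916} + \frac{1}{28} \left(- \frac{17}{93}\right) = \frac{213}{916} - \frac{17}{2604} = \frac{67385}{298158}$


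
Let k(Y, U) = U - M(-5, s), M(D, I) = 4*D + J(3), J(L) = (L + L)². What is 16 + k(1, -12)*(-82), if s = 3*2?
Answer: 2312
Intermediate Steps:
J(L) = 4*L² (J(L) = (2*L)² = 4*L²)
s = 6
M(D, I) = 36 + 4*D (M(D, I) = 4*D + 4*3² = 4*D + 4*9 = 4*D + 36 = 36 + 4*D)
k(Y, U) = -16 + U (k(Y, U) = U - (36 + 4*(-5)) = U - (36 - 20) = U - 1*16 = U - 16 = -16 + U)
16 + k(1, -12)*(-82) = 16 + (-16 - 12)*(-82) = 16 - 28*(-82) = 16 + 2296 = 2312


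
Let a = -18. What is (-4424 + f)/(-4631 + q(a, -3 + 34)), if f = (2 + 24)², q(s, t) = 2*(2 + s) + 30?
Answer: 3748/4633 ≈ 0.80898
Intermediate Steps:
q(s, t) = 34 + 2*s (q(s, t) = (4 + 2*s) + 30 = 34 + 2*s)
f = 676 (f = 26² = 676)
(-4424 + f)/(-4631 + q(a, -3 + 34)) = (-4424 + 676)/(-4631 + (34 + 2*(-18))) = -3748/(-4631 + (34 - 36)) = -3748/(-4631 - 2) = -3748/(-4633) = -3748*(-1/4633) = 3748/4633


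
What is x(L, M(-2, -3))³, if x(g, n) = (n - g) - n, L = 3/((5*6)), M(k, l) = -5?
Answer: -1/1000 ≈ -0.0010000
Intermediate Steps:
L = ⅒ (L = 3/30 = 3*(1/30) = ⅒ ≈ 0.10000)
x(g, n) = -g
x(L, M(-2, -3))³ = (-1*⅒)³ = (-⅒)³ = -1/1000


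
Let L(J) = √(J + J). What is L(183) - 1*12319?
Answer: -12319 + √366 ≈ -12300.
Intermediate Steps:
L(J) = √2*√J (L(J) = √(2*J) = √2*√J)
L(183) - 1*12319 = √2*√183 - 1*12319 = √366 - 12319 = -12319 + √366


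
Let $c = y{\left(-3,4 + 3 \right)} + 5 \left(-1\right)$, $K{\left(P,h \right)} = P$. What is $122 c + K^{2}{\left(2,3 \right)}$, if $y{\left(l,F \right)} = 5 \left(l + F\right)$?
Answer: $1834$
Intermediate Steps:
$y{\left(l,F \right)} = 5 F + 5 l$ ($y{\left(l,F \right)} = 5 \left(F + l\right) = 5 F + 5 l$)
$c = 15$ ($c = \left(5 \left(4 + 3\right) + 5 \left(-3\right)\right) + 5 \left(-1\right) = \left(5 \cdot 7 - 15\right) - 5 = \left(35 - 15\right) - 5 = 20 - 5 = 15$)
$122 c + K^{2}{\left(2,3 \right)} = 122 \cdot 15 + 2^{2} = 1830 + 4 = 1834$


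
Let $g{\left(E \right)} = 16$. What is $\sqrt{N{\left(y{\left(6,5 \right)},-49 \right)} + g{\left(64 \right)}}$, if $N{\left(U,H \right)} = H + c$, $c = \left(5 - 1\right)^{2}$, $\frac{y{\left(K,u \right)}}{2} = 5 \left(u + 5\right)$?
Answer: $i \sqrt{17} \approx 4.1231 i$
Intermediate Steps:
$y{\left(K,u \right)} = 50 + 10 u$ ($y{\left(K,u \right)} = 2 \cdot 5 \left(u + 5\right) = 2 \cdot 5 \left(5 + u\right) = 2 \left(25 + 5 u\right) = 50 + 10 u$)
$c = 16$ ($c = 4^{2} = 16$)
$N{\left(U,H \right)} = 16 + H$ ($N{\left(U,H \right)} = H + 16 = 16 + H$)
$\sqrt{N{\left(y{\left(6,5 \right)},-49 \right)} + g{\left(64 \right)}} = \sqrt{\left(16 - 49\right) + 16} = \sqrt{-33 + 16} = \sqrt{-17} = i \sqrt{17}$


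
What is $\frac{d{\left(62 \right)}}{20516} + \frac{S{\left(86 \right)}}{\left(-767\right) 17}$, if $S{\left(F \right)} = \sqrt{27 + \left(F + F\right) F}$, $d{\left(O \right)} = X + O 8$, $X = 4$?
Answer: $\frac{125}{5129} - \frac{\sqrt{14819}}{13039} \approx 0.015035$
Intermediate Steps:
$d{\left(O \right)} = 4 + 8 O$ ($d{\left(O \right)} = 4 + O 8 = 4 + 8 O$)
$S{\left(F \right)} = \sqrt{27 + 2 F^{2}}$ ($S{\left(F \right)} = \sqrt{27 + 2 F F} = \sqrt{27 + 2 F^{2}}$)
$\frac{d{\left(62 \right)}}{20516} + \frac{S{\left(86 \right)}}{\left(-767\right) 17} = \frac{4 + 8 \cdot 62}{20516} + \frac{\sqrt{27 + 2 \cdot 86^{2}}}{\left(-767\right) 17} = \left(4 + 496\right) \frac{1}{20516} + \frac{\sqrt{27 + 2 \cdot 7396}}{-13039} = 500 \cdot \frac{1}{20516} + \sqrt{27 + 14792} \left(- \frac{1}{13039}\right) = \frac{125}{5129} + \sqrt{14819} \left(- \frac{1}{13039}\right) = \frac{125}{5129} - \frac{\sqrt{14819}}{13039}$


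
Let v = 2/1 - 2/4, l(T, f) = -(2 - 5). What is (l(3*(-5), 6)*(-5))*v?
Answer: -45/2 ≈ -22.500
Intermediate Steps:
l(T, f) = 3 (l(T, f) = -1*(-3) = 3)
v = 3/2 (v = 2*1 - 2*1/4 = 2 - 1/2 = 3/2 ≈ 1.5000)
(l(3*(-5), 6)*(-5))*v = (3*(-5))*(3/2) = -15*3/2 = -45/2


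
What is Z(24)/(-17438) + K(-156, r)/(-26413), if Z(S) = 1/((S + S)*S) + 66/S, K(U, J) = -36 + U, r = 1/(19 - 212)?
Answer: 3773303795/530599557888 ≈ 0.0071114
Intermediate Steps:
r = -1/193 (r = 1/(-193) = -1/193 ≈ -0.0051813)
Z(S) = 1/(2*S**2) + 66/S (Z(S) = 1/(((2*S))*S) + 66/S = (1/(2*S))/S + 66/S = 1/(2*S**2) + 66/S)
Z(24)/(-17438) + K(-156, r)/(-26413) = ((1/2)*(1 + 132*24)/24**2)/(-17438) + (-36 - 156)/(-26413) = ((1/2)*(1/576)*(1 + 3168))*(-1/17438) - 192*(-1/26413) = ((1/2)*(1/576)*3169)*(-1/17438) + 192/26413 = (3169/1152)*(-1/17438) + 192/26413 = -3169/20088576 + 192/26413 = 3773303795/530599557888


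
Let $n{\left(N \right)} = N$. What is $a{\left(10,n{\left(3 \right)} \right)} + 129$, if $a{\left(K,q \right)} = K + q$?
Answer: $142$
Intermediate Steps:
$a{\left(10,n{\left(3 \right)} \right)} + 129 = \left(10 + 3\right) + 129 = 13 + 129 = 142$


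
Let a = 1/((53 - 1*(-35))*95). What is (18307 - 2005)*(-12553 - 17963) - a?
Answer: -4158864515521/8360 ≈ -4.9747e+8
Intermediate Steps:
a = 1/8360 (a = 1/((53 + 35)*95) = 1/(88*95) = 1/8360 ≈ 0.00011962)
(18307 - 2005)*(-12553 - 17963) - a = (18307 - 2005)*(-12553 - 17963) - 1*1/8360 = 16302*(-30516) - 1/8360 = -497471832 - 1/8360 = -4158864515521/8360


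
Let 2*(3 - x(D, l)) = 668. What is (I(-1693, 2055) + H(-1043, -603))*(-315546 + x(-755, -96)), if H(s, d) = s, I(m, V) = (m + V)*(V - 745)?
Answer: -149465731229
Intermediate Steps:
x(D, l) = -331 (x(D, l) = 3 - ½*668 = 3 - 334 = -331)
I(m, V) = (-745 + V)*(V + m) (I(m, V) = (V + m)*(-745 + V) = (-745 + V)*(V + m))
(I(-1693, 2055) + H(-1043, -603))*(-315546 + x(-755, -96)) = ((2055² - 745*2055 - 745*(-1693) + 2055*(-1693)) - 1043)*(-315546 - 331) = ((4223025 - 1530975 + 1261285 - 3479115) - 1043)*(-315877) = (474220 - 1043)*(-315877) = 473177*(-315877) = -149465731229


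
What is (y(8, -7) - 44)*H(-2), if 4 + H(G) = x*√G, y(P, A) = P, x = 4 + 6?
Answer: 144 - 360*I*√2 ≈ 144.0 - 509.12*I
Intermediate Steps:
x = 10
H(G) = -4 + 10*√G
(y(8, -7) - 44)*H(-2) = (8 - 44)*(-4 + 10*√(-2)) = -36*(-4 + 10*(I*√2)) = -36*(-4 + 10*I*√2) = 144 - 360*I*√2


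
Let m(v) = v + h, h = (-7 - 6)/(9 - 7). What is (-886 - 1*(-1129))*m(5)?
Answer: -729/2 ≈ -364.50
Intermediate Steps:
h = -13/2 ≈ -6.5000
m(v) = -13/2 + v (m(v) = v - 13/2 = -13/2 + v)
(-886 - 1*(-1129))*m(5) = (-886 - 1*(-1129))*(-13/2 + 5) = (-886 + 1129)*(-3/2) = 243*(-3/2) = -729/2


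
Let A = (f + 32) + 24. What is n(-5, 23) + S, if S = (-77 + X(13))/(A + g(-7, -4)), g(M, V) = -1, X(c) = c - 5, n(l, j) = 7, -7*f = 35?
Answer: 281/50 ≈ 5.6200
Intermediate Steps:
f = -5 (f = -⅐*35 = -5)
X(c) = -5 + c
A = 51 (A = (-5 + 32) + 24 = 27 + 24 = 51)
S = -69/50 (S = (-77 + (-5 + 13))/(51 - 1) = (-77 + 8)/50 = -69*1/50 = -69/50 ≈ -1.3800)
n(-5, 23) + S = 7 - 69/50 = 281/50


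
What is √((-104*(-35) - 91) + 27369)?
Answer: √30918 ≈ 175.84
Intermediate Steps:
√((-104*(-35) - 91) + 27369) = √((3640 - 91) + 27369) = √(3549 + 27369) = √30918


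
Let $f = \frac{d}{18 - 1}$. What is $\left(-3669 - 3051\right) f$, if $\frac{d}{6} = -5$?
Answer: $\frac{201600}{17} \approx 11859.0$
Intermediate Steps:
$d = -30$ ($d = 6 \left(-5\right) = -30$)
$f = - \frac{30}{17}$ ($f = \frac{1}{18 - 1} \left(-30\right) = \frac{1}{17} \left(-30\right) = - \frac{30}{17} \approx -1.7647$)
$\left(-3669 - 3051\right) f = \left(-3669 - 3051\right) \left(- \frac{30}{17}\right) = \left(-6720\right) \left(- \frac{30}{17}\right) = \frac{201600}{17}$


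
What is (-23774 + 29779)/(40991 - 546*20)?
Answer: 6005/30071 ≈ 0.19969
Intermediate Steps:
(-23774 + 29779)/(40991 - 546*20) = 6005/(40991 - 10920) = 6005/30071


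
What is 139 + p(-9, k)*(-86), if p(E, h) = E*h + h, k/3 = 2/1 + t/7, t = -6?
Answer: 17485/7 ≈ 2497.9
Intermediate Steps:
k = 24/7 (k = 3*(2/1 - 6/7) = 3*(2*1 - 6*⅐) = 3*(2 - 6/7) = 3*(8/7) = 24/7 ≈ 3.4286)
p(E, h) = h + E*h
139 + p(-9, k)*(-86) = 139 + (24*(1 - 9)/7)*(-86) = 139 + ((24/7)*(-8))*(-86) = 139 - 192/7*(-86) = 139 + 16512/7 = 17485/7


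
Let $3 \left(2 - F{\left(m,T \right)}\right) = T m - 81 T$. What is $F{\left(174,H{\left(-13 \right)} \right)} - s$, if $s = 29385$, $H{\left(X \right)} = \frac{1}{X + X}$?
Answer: $- \frac{763927}{26} \approx -29382.0$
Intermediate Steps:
$H{\left(X \right)} = \frac{1}{2 X}$
$F{\left(m,T \right)} = 2 + 27 T - \frac{T m}{3}$ ($F{\left(m,T \right)} = 2 - \frac{T m - 81 T}{3} = 2 - \frac{- 81 T + T m}{3} = 2 - \left(- 27 T + \frac{T m}{3}\right) = 2 + 27 T - \frac{T m}{3}$)
$F{\left(174,H{\left(-13 \right)} \right)} - s = \left(2 + 27 \frac{1}{2 \left(-13\right)} - \frac{1}{3} \frac{1}{2 \left(-13\right)} 174\right) - 29385 = \left(2 + 27 \cdot \frac{1}{2} \left(- \frac{1}{13}\right) - \frac{1}{3} \cdot \frac{1}{2} \left(- \frac{1}{13}\right) 174\right) - 29385 = \left(2 + 27 \left(- \frac{1}{26}\right) - \left(- \frac{1}{78}\right) 174\right) - 29385 = \left(2 - \frac{27}{26} + \frac{29}{13}\right) - 29385 = \frac{83}{26} - 29385 = - \frac{763927}{26}$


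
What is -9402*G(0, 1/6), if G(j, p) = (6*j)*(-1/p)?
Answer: 0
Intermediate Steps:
G(j, p) = -6*j/p
-9402*G(0, 1/6) = -(-56412)*0/(1/6) = -(-56412)*0/(1*(1/6)) = -(-56412)*0/1/6 = -(-56412)*0*6 = -9402*0 = 0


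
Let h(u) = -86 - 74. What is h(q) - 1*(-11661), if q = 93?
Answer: 11501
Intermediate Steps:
h(u) = -160
h(q) - 1*(-11661) = -160 - 1*(-11661) = -160 + 11661 = 11501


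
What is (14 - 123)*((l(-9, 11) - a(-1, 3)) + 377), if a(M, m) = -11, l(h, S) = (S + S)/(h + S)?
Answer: -43491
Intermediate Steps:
l(h, S) = 2*S/(S + h) (l(h, S) = (2*S)/(S + h) = 2*S/(S + h))
(14 - 123)*((l(-9, 11) - a(-1, 3)) + 377) = (14 - 123)*((2*11/(11 - 9) - 1*(-11)) + 377) = -109*((2*11/2 + 11) + 377) = -109*((2*11*(½) + 11) + 377) = -109*((11 + 11) + 377) = -109*(22 + 377) = -109*399 = -43491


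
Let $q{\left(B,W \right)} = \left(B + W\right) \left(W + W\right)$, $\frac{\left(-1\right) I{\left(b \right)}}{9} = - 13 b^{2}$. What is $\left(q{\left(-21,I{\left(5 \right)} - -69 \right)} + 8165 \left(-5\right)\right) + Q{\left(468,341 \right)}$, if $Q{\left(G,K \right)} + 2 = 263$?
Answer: $17761760$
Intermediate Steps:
$I{\left(b \right)} = 117 b^{2}$ ($I{\left(b \right)} = - 9 \left(- 13 b^{2}\right) = 117 b^{2}$)
$Q{\left(G,K \right)} = 261$ ($Q{\left(G,K \right)} = -2 + 263 = 261$)
$q{\left(B,W \right)} = 2 W \left(B + W\right)$ ($q{\left(B,W \right)} = \left(B + W\right) 2 W = 2 W \left(B + W\right)$)
$\left(q{\left(-21,I{\left(5 \right)} - -69 \right)} + 8165 \left(-5\right)\right) + Q{\left(468,341 \right)} = \left(2 \left(117 \cdot 5^{2} - -69\right) \left(-21 - \left(-69 - 117 \cdot 5^{2}\right)\right) + 8165 \left(-5\right)\right) + 261 = \left(2 \left(117 \cdot 25 + 69\right) \left(-21 + \left(117 \cdot 25 + 69\right)\right) - 40825\right) + 261 = \left(2 \left(2925 + 69\right) \left(-21 + \left(2925 + 69\right)\right) - 40825\right) + 261 = \left(2 \cdot 2994 \left(-21 + 2994\right) - 40825\right) + 261 = \left(2 \cdot 2994 \cdot 2973 - 40825\right) + 261 = \left(17802324 - 40825\right) + 261 = 17761499 + 261 = 17761760$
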